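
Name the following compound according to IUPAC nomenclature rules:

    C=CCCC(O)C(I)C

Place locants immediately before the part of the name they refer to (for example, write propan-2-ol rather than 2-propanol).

Counting along the main chain through the –OH group and the multiple bond gives 7 carbons: the parent is heptane.
The highest-priority functional group is an alcohol (–OH), so the name ends in -ol.
A C=C double bond in the chain gives the infix -ene-.
The numbering direction is chosen so that numbering from this end puts the hydroxyl group at C-3 rather than C-5.
This places the hydroxyl at C-3; the double bond between C-6 and C-7; an iodo group at C-2.
The name is 2-iodohept-6-en-3-ol.

2-iodohept-6-en-3-ol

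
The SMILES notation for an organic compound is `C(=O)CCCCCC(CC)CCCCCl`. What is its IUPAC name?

The longest carbon chain that includes the –CHO group has 11 carbons, so the parent hydride is undecane.
The principal characteristic group is an aldehyde (terminal –CHO), named with the suffix -al.
Number the chain so that the aldehyde carbon is C-1 by definition.
That gives a chloro group at C-11; an ethyl group at C-7.
Prefixes are listed alphabetically: chloro, ethyl.
Putting it together: 11-chloro-7-ethylundecanal.

11-chloro-7-ethylundecanal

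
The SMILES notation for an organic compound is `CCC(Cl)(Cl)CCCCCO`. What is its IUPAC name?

The longest carbon chain that includes the –OH group has 8 carbons, so the parent hydride is octane.
An alcohol (–OH) is the principal characteristic group, giving the suffix -ol.
Number the chain so that numbering from this end puts the hydroxyl group at C-1 rather than C-8.
With this numbering: the hydroxyl at C-1; two chloro groups at C-6.
Assembling the pieces gives 6,6-dichlorooctan-1-ol.

6,6-dichlorooctan-1-ol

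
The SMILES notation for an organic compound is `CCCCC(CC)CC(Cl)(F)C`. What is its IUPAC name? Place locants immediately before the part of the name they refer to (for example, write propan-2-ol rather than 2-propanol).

The longest carbon chain is 8 atoms: the parent is octane.
Choose the numbering such that the substituent locant set {2,2,4} is lower than {5,7,7} at the first point of difference.
This places a chloro group at C-2; an ethyl group at C-4; a fluoro group at C-2.
Substituent prefixes are cited in alphabetical order (multiplying prefixes like di-/tri- are ignored for ordering).
The name is 2-chloro-4-ethyl-2-fluorooctane.

2-chloro-4-ethyl-2-fluorooctane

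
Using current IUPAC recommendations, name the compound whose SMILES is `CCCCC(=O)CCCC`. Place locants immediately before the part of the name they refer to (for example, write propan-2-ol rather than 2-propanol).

nonan-5-one

The longest chain bearing the carbonyl is 9 carbons long (nonane).
A ketone (C=O on an internal carbon) is the principal characteristic group, giving the suffix -one.
Both numbering directions give the same locant set; either may be used.
That gives the carbonyl at C-5.
Assembling the pieces gives nonan-5-one.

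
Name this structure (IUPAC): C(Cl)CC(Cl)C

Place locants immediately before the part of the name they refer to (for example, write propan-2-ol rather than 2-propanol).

1,3-dichlorobutane

The longest continuous carbon chain has 4 atoms, so the parent hydride is butane.
Choose the numbering such that the substituent locant set {1,3} is lower than {2,4} at the first point of difference.
With this numbering: chloro groups at C-1 and C-3.
Assembling the pieces gives 1,3-dichlorobutane.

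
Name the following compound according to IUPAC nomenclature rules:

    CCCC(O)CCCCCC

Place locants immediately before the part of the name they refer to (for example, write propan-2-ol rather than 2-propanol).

The longest carbon chain that includes the –OH group has 10 carbons, so the parent hydride is decane.
The highest-priority functional group is an alcohol (–OH), so the name ends in -ol.
The numbering direction is chosen so that numbering from this end puts the hydroxyl group at C-4 rather than C-7.
This places the hydroxyl at C-4.
The name is decan-4-ol.

decan-4-ol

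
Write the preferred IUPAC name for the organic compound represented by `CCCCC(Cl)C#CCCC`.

The longest carbon chain that includes the multiple bond has 10 carbons, so the parent hydride is decane.
The chain contains a C≡C triple bond, so the unsaturation ending is -yne.
The numbering direction is chosen so that numbering from this end puts the triple bond at C-4 rather than C-6.
With this numbering: the triple bond between C-4 and C-5; a chloro group at C-6.
Putting it together: 6-chlorodec-4-yne.

6-chlorodec-4-yne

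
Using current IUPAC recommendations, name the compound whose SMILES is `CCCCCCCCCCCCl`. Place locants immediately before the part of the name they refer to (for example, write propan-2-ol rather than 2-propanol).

The longest carbon chain is 11 atoms: the parent is undecane.
The numbering direction is chosen so that the substituent locant set {1} is lower than {11} at the first point of difference.
This places a chloro group at C-1.
Assembling the pieces gives 1-chloroundecane.

1-chloroundecane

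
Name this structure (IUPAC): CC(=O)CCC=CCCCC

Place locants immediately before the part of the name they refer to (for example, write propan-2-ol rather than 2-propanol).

The longest chain bearing the carbonyl and the multiple bond is 10 carbons long (decane).
The principal characteristic group is a ketone (C=O on an internal carbon), named with the suffix -one.
A C=C double bond in the chain gives the infix -ene-.
The numbering direction is chosen so that numbering from this end puts the carbonyl group at C-2 rather than C-9.
This places the carbonyl at C-2; the double bond between C-5 and C-6.
The name is dec-5-en-2-one.

dec-5-en-2-one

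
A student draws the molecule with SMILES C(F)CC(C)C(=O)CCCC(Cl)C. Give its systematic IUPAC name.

Counting along the main chain through the carbonyl gives 9 carbons: the parent is nonane.
A ketone (C=O on an internal carbon) is the principal characteristic group, giving the suffix -one.
Choose the numbering such that numbering from this end puts the carbonyl group at C-4 rather than C-6.
That gives the carbonyl at C-4; a chloro group at C-8; a fluoro group at C-1; a methyl group at C-3.
The substituents are ordered alphabetically, ignoring any di-/tri- multipliers.
Putting it together: 8-chloro-1-fluoro-3-methylnonan-4-one.

8-chloro-1-fluoro-3-methylnonan-4-one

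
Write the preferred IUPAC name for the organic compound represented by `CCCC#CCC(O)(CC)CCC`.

The longest carbon chain that includes the –OH group and the multiple bond has 10 carbons, so the parent hydride is decane.
An alcohol (–OH) is the principal characteristic group, giving the suffix -ol.
The chain contains a C≡C triple bond, so the unsaturation ending is -yne.
Number the chain so that numbering from this end puts the hydroxyl group at C-4 rather than C-7.
With this numbering: the hydroxyl at C-4; the triple bond between C-6 and C-7; an ethyl group at C-4.
Assembling the pieces gives 4-ethyldec-6-yn-4-ol.

4-ethyldec-6-yn-4-ol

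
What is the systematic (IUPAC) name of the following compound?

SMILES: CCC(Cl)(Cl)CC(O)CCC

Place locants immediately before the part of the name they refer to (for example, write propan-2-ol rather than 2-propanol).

6,6-dichlorooctan-4-ol

The longest carbon chain that includes the –OH group has 8 carbons, so the parent hydride is octane.
The highest-priority functional group is an alcohol (–OH), so the name ends in -ol.
The numbering direction is chosen so that numbering from this end puts the hydroxyl group at C-4 rather than C-5.
This places the hydroxyl at C-4; two chloro groups at C-6.
Assembling the pieces gives 6,6-dichlorooctan-4-ol.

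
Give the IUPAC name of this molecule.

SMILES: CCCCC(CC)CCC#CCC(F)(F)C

8-ethyl-2,2-difluorododec-4-yne

The longest carbon chain that includes the multiple bond has 12 carbons, so the parent hydride is dodecane.
There is one C≡C triple bond, indicated by the ending -yne.
Choose the numbering such that numbering from this end puts the triple bond at C-4 rather than C-8.
That gives the triple bond between C-4 and C-5; an ethyl group at C-8; two fluoro groups at C-2.
Substituent prefixes are cited in alphabetical order (multiplying prefixes like di-/tri- are ignored for ordering).
Putting it together: 8-ethyl-2,2-difluorododec-4-yne.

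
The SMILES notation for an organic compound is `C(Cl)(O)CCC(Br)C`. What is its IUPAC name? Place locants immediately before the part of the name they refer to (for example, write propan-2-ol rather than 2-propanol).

Counting along the main chain through the –OH group gives 5 carbons: the parent is pentane.
The highest-priority functional group is an alcohol (–OH), so the name ends in -ol.
Number the chain so that numbering from this end puts the hydroxyl group at C-1 rather than C-5.
This places the hydroxyl at C-1; a bromo group at C-4; a chloro group at C-1.
Substituent prefixes are cited in alphabetical order (multiplying prefixes like di-/tri- are ignored for ordering).
The name is 4-bromo-1-chloropentan-1-ol.

4-bromo-1-chloropentan-1-ol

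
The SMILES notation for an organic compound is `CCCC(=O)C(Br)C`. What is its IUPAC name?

The longest chain bearing the carbonyl is 6 carbons long (hexane).
The principal characteristic group is a ketone (C=O on an internal carbon), named with the suffix -one.
Choose the numbering such that numbering from this end puts the carbonyl group at C-3 rather than C-4.
That gives the carbonyl at C-3; a bromo group at C-2.
Assembling the pieces gives 2-bromohexan-3-one.

2-bromohexan-3-one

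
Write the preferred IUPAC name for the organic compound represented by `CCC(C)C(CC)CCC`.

4-ethyl-3-methylheptane

The parent chain contains 7 carbons (heptane).
Number the chain so that the substituent locant set {3,4} is lower than {4,5} at the first point of difference.
That gives an ethyl group at C-4; a methyl group at C-3.
Substituent prefixes are cited in alphabetical order (multiplying prefixes like di-/tri- are ignored for ordering).
Putting it together: 4-ethyl-3-methylheptane.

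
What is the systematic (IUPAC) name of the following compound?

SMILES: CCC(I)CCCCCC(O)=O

7-iodononanoic acid

Counting along the main chain through the –COOH group gives 9 carbons: the parent is nonane.
A carboxylic acid (terminal –COOH) is the principal characteristic group, giving the suffix -oic acid.
Choose the numbering such that the carboxylic acid carbon is C-1 by definition.
This places an iodo group at C-7.
Putting it together: 7-iodononanoic acid.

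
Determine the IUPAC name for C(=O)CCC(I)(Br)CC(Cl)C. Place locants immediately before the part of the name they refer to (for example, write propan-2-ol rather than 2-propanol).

4-bromo-6-chloro-4-iodoheptanal

Counting along the main chain through the –CHO group gives 7 carbons: the parent is heptane.
An aldehyde (terminal –CHO) is the principal characteristic group, giving the suffix -al.
Number the chain so that the aldehyde carbon is C-1 by definition.
That gives a bromo group at C-4; a chloro group at C-6; an iodo group at C-4.
The substituents are ordered alphabetically, ignoring any di-/tri- multipliers.
Assembling the pieces gives 4-bromo-6-chloro-4-iodoheptanal.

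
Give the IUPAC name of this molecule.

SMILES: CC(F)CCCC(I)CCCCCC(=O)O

The longest carbon chain that includes the –COOH group has 12 carbons, so the parent hydride is dodecane.
The highest-priority functional group is a carboxylic acid (terminal –COOH), so the name ends in -oic acid.
Choose the numbering such that the carboxylic acid carbon is C-1 by definition.
With this numbering: a fluoro group at C-11; an iodo group at C-7.
Substituent prefixes are cited in alphabetical order (multiplying prefixes like di-/tri- are ignored for ordering).
The name is 11-fluoro-7-iodododecanoic acid.

11-fluoro-7-iodododecanoic acid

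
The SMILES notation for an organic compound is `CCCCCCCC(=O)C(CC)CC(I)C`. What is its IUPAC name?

4-ethyl-2-iodododecan-5-one

The longest chain bearing the carbonyl is 12 carbons long (dodecane).
The principal characteristic group is a ketone (C=O on an internal carbon), named with the suffix -one.
The numbering direction is chosen so that numbering from this end puts the carbonyl group at C-5 rather than C-8.
This places the carbonyl at C-5; an ethyl group at C-4; an iodo group at C-2.
Substituent prefixes are cited in alphabetical order (multiplying prefixes like di-/tri- are ignored for ordering).
The name is 4-ethyl-2-iodododecan-5-one.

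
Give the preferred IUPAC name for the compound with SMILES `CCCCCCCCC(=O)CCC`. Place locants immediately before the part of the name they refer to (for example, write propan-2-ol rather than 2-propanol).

Counting along the main chain through the carbonyl gives 12 carbons: the parent is dodecane.
The highest-priority functional group is a ketone (C=O on an internal carbon), so the name ends in -one.
Number the chain so that numbering from this end puts the carbonyl group at C-4 rather than C-9.
With this numbering: the carbonyl at C-4.
Assembling the pieces gives dodecan-4-one.

dodecan-4-one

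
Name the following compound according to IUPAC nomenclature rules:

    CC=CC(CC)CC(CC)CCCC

4,6-diethyldec-2-ene

Counting along the main chain through the multiple bond gives 10 carbons: the parent is decane.
There is one C=C double bond, indicated by the ending -ene.
Choose the numbering such that numbering from this end puts the double bond at C-2 rather than C-8.
That gives the double bond between C-2 and C-3; ethyl groups at C-4 and C-6.
Putting it together: 4,6-diethyldec-2-ene.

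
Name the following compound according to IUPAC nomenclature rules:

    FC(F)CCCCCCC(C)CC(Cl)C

The longest carbon chain is 11 atoms: the parent is undecane.
The numbering direction is chosen so that the substituent locant set {1,1,8,10} is lower than {2,4,11,11} at the first point of difference.
With this numbering: a chloro group at C-10; two fluoro groups at C-1; a methyl group at C-8.
Substituent prefixes are cited in alphabetical order (multiplying prefixes like di-/tri- are ignored for ordering).
Putting it together: 10-chloro-1,1-difluoro-8-methylundecane.

10-chloro-1,1-difluoro-8-methylundecane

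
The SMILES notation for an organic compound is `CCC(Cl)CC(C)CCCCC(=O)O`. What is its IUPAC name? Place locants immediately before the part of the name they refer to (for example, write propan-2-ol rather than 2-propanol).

8-chloro-6-methyldecanoic acid

The longest carbon chain that includes the –COOH group has 10 carbons, so the parent hydride is decane.
The principal characteristic group is a carboxylic acid (terminal –COOH), named with the suffix -oic acid.
Number the chain so that the carboxylic acid carbon is C-1 by definition.
With this numbering: a chloro group at C-8; a methyl group at C-6.
The substituents are ordered alphabetically, ignoring any di-/tri- multipliers.
Assembling the pieces gives 8-chloro-6-methyldecanoic acid.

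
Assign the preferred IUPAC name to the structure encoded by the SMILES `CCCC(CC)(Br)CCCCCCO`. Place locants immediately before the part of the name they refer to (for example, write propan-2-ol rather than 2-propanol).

7-bromo-7-ethyldecan-1-ol

Counting along the main chain through the –OH group gives 10 carbons: the parent is decane.
An alcohol (–OH) is the principal characteristic group, giving the suffix -ol.
Choose the numbering such that numbering from this end puts the hydroxyl group at C-1 rather than C-10.
With this numbering: the hydroxyl at C-1; a bromo group at C-7; an ethyl group at C-7.
The substituents are ordered alphabetically, ignoring any di-/tri- multipliers.
Putting it together: 7-bromo-7-ethyldecan-1-ol.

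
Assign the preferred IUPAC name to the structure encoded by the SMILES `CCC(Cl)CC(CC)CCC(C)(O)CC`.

8-chloro-6-ethyl-3-methyldecan-3-ol

The longest chain bearing the –OH group is 10 carbons long (decane).
The highest-priority functional group is an alcohol (–OH), so the name ends in -ol.
The numbering direction is chosen so that numbering from this end puts the hydroxyl group at C-3 rather than C-8.
This places the hydroxyl at C-3; a chloro group at C-8; an ethyl group at C-6; a methyl group at C-3.
The substituents are ordered alphabetically, ignoring any di-/tri- multipliers.
Putting it together: 8-chloro-6-ethyl-3-methyldecan-3-ol.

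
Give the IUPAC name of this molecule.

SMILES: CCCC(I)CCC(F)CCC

4-fluoro-7-iododecane

The longest carbon chain is 10 atoms: the parent is decane.
The numbering direction is chosen so that the locant sets are identical either way, so the alphabetically earlier fluoro substituent takes the lower locant (4 rather than 7).
This places a fluoro group at C-4; an iodo group at C-7.
The substituents are ordered alphabetically, ignoring any di-/tri- multipliers.
Assembling the pieces gives 4-fluoro-7-iododecane.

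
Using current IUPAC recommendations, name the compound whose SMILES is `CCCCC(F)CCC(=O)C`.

The longest carbon chain that includes the carbonyl has 9 carbons, so the parent hydride is nonane.
A ketone (C=O on an internal carbon) is the principal characteristic group, giving the suffix -one.
Choose the numbering such that numbering from this end puts the carbonyl group at C-2 rather than C-8.
This places the carbonyl at C-2; a fluoro group at C-5.
The name is 5-fluorononan-2-one.

5-fluorononan-2-one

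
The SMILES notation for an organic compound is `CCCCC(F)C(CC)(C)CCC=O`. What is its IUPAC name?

The longest carbon chain that includes the –CHO group has 9 carbons, so the parent hydride is nonane.
An aldehyde (terminal –CHO) is the principal characteristic group, giving the suffix -al.
Number the chain so that the aldehyde carbon is C-1 by definition.
With this numbering: an ethyl group at C-4; a fluoro group at C-5; a methyl group at C-4.
Prefixes are listed alphabetically: ethyl, fluoro, methyl.
Putting it together: 4-ethyl-5-fluoro-4-methylnonanal.

4-ethyl-5-fluoro-4-methylnonanal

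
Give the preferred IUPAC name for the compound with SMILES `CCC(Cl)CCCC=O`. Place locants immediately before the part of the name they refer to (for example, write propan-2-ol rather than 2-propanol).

5-chloroheptanal

The longest chain bearing the –CHO group is 7 carbons long (heptane).
The principal characteristic group is an aldehyde (terminal –CHO), named with the suffix -al.
Number the chain so that the aldehyde carbon is C-1 by definition.
That gives a chloro group at C-5.
Putting it together: 5-chloroheptanal.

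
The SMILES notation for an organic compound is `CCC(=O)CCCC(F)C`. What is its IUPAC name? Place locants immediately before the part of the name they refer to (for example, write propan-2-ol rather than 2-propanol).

7-fluorooctan-3-one

The longest chain bearing the carbonyl is 8 carbons long (octane).
The principal characteristic group is a ketone (C=O on an internal carbon), named with the suffix -one.
Number the chain so that numbering from this end puts the carbonyl group at C-3 rather than C-6.
With this numbering: the carbonyl at C-3; a fluoro group at C-7.
The name is 7-fluorooctan-3-one.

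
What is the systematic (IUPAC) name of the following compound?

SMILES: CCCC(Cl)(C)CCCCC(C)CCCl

1,8-dichloro-3,8-dimethylundecane

The parent chain contains 11 carbons (undecane).
The numbering direction is chosen so that the substituent locant set {1,3,8,8} is lower than {4,4,9,11} at the first point of difference.
That gives chloro groups at C-1 and C-8; methyl groups at C-3 and C-8.
Prefixes are listed alphabetically: chloro, methyl.
The name is 1,8-dichloro-3,8-dimethylundecane.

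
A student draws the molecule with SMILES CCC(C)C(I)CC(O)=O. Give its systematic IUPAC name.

Counting along the main chain through the –COOH group gives 6 carbons: the parent is hexane.
The highest-priority functional group is a carboxylic acid (terminal –COOH), so the name ends in -oic acid.
Choose the numbering such that the carboxylic acid carbon is C-1 by definition.
That gives an iodo group at C-3; a methyl group at C-4.
Substituent prefixes are cited in alphabetical order (multiplying prefixes like di-/tri- are ignored for ordering).
The name is 3-iodo-4-methylhexanoic acid.

3-iodo-4-methylhexanoic acid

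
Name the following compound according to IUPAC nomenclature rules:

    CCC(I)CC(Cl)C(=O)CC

4-chloro-6-iodooctan-3-one

Counting along the main chain through the carbonyl gives 8 carbons: the parent is octane.
A ketone (C=O on an internal carbon) is the principal characteristic group, giving the suffix -one.
Choose the numbering such that numbering from this end puts the carbonyl group at C-3 rather than C-6.
With this numbering: the carbonyl at C-3; a chloro group at C-4; an iodo group at C-6.
The substituents are ordered alphabetically, ignoring any di-/tri- multipliers.
Assembling the pieces gives 4-chloro-6-iodooctan-3-one.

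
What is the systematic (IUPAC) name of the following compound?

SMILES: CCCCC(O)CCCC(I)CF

10-fluoro-9-iododecan-5-ol

The longest carbon chain that includes the –OH group has 10 carbons, so the parent hydride is decane.
An alcohol (–OH) is the principal characteristic group, giving the suffix -ol.
Choose the numbering such that numbering from this end puts the hydroxyl group at C-5 rather than C-6.
That gives the hydroxyl at C-5; a fluoro group at C-10; an iodo group at C-9.
Substituent prefixes are cited in alphabetical order (multiplying prefixes like di-/tri- are ignored for ordering).
The name is 10-fluoro-9-iododecan-5-ol.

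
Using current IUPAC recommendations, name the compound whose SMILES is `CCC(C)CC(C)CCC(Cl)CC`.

The longest continuous carbon chain has 10 atoms, so the parent hydride is decane.
Number the chain so that the substituent locant set {3,5,8} is lower than {3,6,8} at the first point of difference.
That gives a chloro group at C-8; methyl groups at C-3 and C-5.
The substituents are ordered alphabetically, ignoring any di-/tri- multipliers.
Putting it together: 8-chloro-3,5-dimethyldecane.

8-chloro-3,5-dimethyldecane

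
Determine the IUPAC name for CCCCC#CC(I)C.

2-iodooct-3-yne

Counting along the main chain through the multiple bond gives 8 carbons: the parent is octane.
A C≡C triple bond in the chain gives the infix -yne-.
Choose the numbering such that numbering from this end puts the triple bond at C-3 rather than C-5.
With this numbering: the triple bond between C-3 and C-4; an iodo group at C-2.
The name is 2-iodooct-3-yne.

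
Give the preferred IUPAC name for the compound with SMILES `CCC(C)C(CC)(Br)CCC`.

The longest continuous carbon chain has 7 atoms, so the parent hydride is heptane.
Choose the numbering such that the substituent locant set {3,4,4} is lower than {4,4,5} at the first point of difference.
That gives a bromo group at C-4; an ethyl group at C-4; a methyl group at C-3.
The substituents are ordered alphabetically, ignoring any di-/tri- multipliers.
Assembling the pieces gives 4-bromo-4-ethyl-3-methylheptane.

4-bromo-4-ethyl-3-methylheptane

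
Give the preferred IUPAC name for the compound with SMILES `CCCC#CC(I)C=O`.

2-iodohept-3-ynal

The longest chain bearing the –CHO group and the multiple bond is 7 carbons long (heptane).
The principal characteristic group is an aldehyde (terminal –CHO), named with the suffix -al.
A C≡C triple bond in the chain gives the infix -yne-.
Number the chain so that the aldehyde carbon is C-1 by definition.
This places the triple bond between C-3 and C-4; an iodo group at C-2.
Assembling the pieces gives 2-iodohept-3-ynal.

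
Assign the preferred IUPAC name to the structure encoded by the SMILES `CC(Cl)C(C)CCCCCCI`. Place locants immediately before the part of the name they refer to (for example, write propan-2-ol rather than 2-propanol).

The longest carbon chain is 9 atoms: the parent is nonane.
Choose the numbering such that the substituent locant set {1,7,8} is lower than {2,3,9} at the first point of difference.
This places a chloro group at C-8; an iodo group at C-1; a methyl group at C-7.
The substituents are ordered alphabetically, ignoring any di-/tri- multipliers.
Putting it together: 8-chloro-1-iodo-7-methylnonane.

8-chloro-1-iodo-7-methylnonane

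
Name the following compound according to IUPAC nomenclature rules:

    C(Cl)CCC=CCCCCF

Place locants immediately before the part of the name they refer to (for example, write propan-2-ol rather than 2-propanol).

1-chloro-9-fluoronon-4-ene

Counting along the main chain through the multiple bond gives 9 carbons: the parent is nonane.
A C=C double bond in the chain gives the infix -ene-.
Choose the numbering such that numbering from this end puts the double bond at C-4 rather than C-5.
With this numbering: the double bond between C-4 and C-5; a chloro group at C-1; a fluoro group at C-9.
The substituents are ordered alphabetically, ignoring any di-/tri- multipliers.
The name is 1-chloro-9-fluoronon-4-ene.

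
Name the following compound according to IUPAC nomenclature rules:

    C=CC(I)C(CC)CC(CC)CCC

Counting along the main chain through the multiple bond gives 9 carbons: the parent is nonane.
There is one C=C double bond, indicated by the ending -ene.
Number the chain so that numbering from this end puts the double bond at C-1 rather than C-8.
With this numbering: the double bond between C-1 and C-2; ethyl groups at C-4 and C-6; an iodo group at C-3.
Substituent prefixes are cited in alphabetical order (multiplying prefixes like di-/tri- are ignored for ordering).
Assembling the pieces gives 4,6-diethyl-3-iodonon-1-ene.

4,6-diethyl-3-iodonon-1-ene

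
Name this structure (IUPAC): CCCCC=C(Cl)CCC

The longest chain bearing the multiple bond is 9 carbons long (nonane).
A C=C double bond in the chain gives the infix -ene-.
Number the chain so that numbering from this end puts the double bond at C-4 rather than C-5.
With this numbering: the double bond between C-4 and C-5; a chloro group at C-4.
The name is 4-chloronon-4-ene.

4-chloronon-4-ene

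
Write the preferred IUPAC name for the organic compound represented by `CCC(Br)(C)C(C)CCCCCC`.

The parent chain contains 10 carbons (decane).
Choose the numbering such that the substituent locant set {3,3,4} is lower than {7,8,8} at the first point of difference.
With this numbering: a bromo group at C-3; methyl groups at C-3 and C-4.
Prefixes are listed alphabetically: bromo, methyl.
Assembling the pieces gives 3-bromo-3,4-dimethyldecane.

3-bromo-3,4-dimethyldecane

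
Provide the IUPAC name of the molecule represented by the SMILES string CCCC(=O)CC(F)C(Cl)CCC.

The longest carbon chain that includes the carbonyl has 10 carbons, so the parent hydride is decane.
A ketone (C=O on an internal carbon) is the principal characteristic group, giving the suffix -one.
Number the chain so that numbering from this end puts the carbonyl group at C-4 rather than C-7.
With this numbering: the carbonyl at C-4; a chloro group at C-7; a fluoro group at C-6.
Prefixes are listed alphabetically: chloro, fluoro.
Putting it together: 7-chloro-6-fluorodecan-4-one.

7-chloro-6-fluorodecan-4-one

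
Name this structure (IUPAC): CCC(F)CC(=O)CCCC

The longest carbon chain that includes the carbonyl has 9 carbons, so the parent hydride is nonane.
A ketone (C=O on an internal carbon) is the principal characteristic group, giving the suffix -one.
Number the chain so that the substituent locant set {3} is lower than {7} at the first point of difference.
That gives the carbonyl at C-5; a fluoro group at C-3.
Assembling the pieces gives 3-fluorononan-5-one.

3-fluorononan-5-one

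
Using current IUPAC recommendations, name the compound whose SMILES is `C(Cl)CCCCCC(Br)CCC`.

The longest carbon chain is 10 atoms: the parent is decane.
Choose the numbering such that the substituent locant set {1,7} is lower than {4,10} at the first point of difference.
With this numbering: a bromo group at C-7; a chloro group at C-1.
Prefixes are listed alphabetically: bromo, chloro.
The name is 7-bromo-1-chlorodecane.

7-bromo-1-chlorodecane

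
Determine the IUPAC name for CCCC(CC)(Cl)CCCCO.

5-chloro-5-ethyloctan-1-ol

The longest chain bearing the –OH group is 8 carbons long (octane).
The principal characteristic group is an alcohol (–OH), named with the suffix -ol.
The numbering direction is chosen so that numbering from this end puts the hydroxyl group at C-1 rather than C-8.
With this numbering: the hydroxyl at C-1; a chloro group at C-5; an ethyl group at C-5.
The substituents are ordered alphabetically, ignoring any di-/tri- multipliers.
Putting it together: 5-chloro-5-ethyloctan-1-ol.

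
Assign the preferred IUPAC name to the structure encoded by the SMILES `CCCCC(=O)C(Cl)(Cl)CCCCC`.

6,6-dichloroundecan-5-one

The longest carbon chain that includes the carbonyl has 11 carbons, so the parent hydride is undecane.
The principal characteristic group is a ketone (C=O on an internal carbon), named with the suffix -one.
Number the chain so that numbering from this end puts the carbonyl group at C-5 rather than C-7.
This places the carbonyl at C-5; two chloro groups at C-6.
The name is 6,6-dichloroundecan-5-one.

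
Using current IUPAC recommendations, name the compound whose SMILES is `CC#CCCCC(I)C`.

Counting along the main chain through the multiple bond gives 8 carbons: the parent is octane.
There is one C≡C triple bond, indicated by the ending -yne.
The numbering direction is chosen so that numbering from this end puts the triple bond at C-2 rather than C-6.
That gives the triple bond between C-2 and C-3; an iodo group at C-7.
The name is 7-iodooct-2-yne.

7-iodooct-2-yne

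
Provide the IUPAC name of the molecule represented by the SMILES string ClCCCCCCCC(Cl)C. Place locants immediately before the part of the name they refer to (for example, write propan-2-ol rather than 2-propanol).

1,8-dichlorononane

The parent chain contains 9 carbons (nonane).
Choose the numbering such that the substituent locant set {1,8} is lower than {2,9} at the first point of difference.
This places chloro groups at C-1 and C-8.
Putting it together: 1,8-dichlorononane.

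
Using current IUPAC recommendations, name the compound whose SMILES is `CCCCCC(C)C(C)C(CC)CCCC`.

5-ethyl-6,7-dimethyldodecane

The longest continuous carbon chain has 12 atoms, so the parent hydride is dodecane.
The numbering direction is chosen so that the substituent locant set {5,6,7} is lower than {6,7,8} at the first point of difference.
That gives an ethyl group at C-5; methyl groups at C-6 and C-7.
Prefixes are listed alphabetically: ethyl, methyl.
Putting it together: 5-ethyl-6,7-dimethyldodecane.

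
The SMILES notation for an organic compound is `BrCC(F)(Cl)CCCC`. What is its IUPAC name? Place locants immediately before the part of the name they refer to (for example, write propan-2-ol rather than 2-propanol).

The longest continuous carbon chain has 6 atoms, so the parent hydride is hexane.
Choose the numbering such that the substituent locant set {1,2,2} is lower than {5,5,6} at the first point of difference.
With this numbering: a bromo group at C-1; a chloro group at C-2; a fluoro group at C-2.
Prefixes are listed alphabetically: bromo, chloro, fluoro.
Assembling the pieces gives 1-bromo-2-chloro-2-fluorohexane.

1-bromo-2-chloro-2-fluorohexane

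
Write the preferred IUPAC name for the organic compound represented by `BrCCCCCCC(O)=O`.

7-bromoheptanoic acid

The longest chain bearing the –COOH group is 7 carbons long (heptane).
The principal characteristic group is a carboxylic acid (terminal –COOH), named with the suffix -oic acid.
Choose the numbering such that the carboxylic acid carbon is C-1 by definition.
This places a bromo group at C-7.
Assembling the pieces gives 7-bromoheptanoic acid.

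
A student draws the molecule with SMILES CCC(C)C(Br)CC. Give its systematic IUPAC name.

3-bromo-4-methylhexane

The longest carbon chain is 6 atoms: the parent is hexane.
Choose the numbering such that the locant sets are identical either way, so the alphabetically earlier bromo substituent takes the lower locant (3 rather than 4).
That gives a bromo group at C-3; a methyl group at C-4.
The substituents are ordered alphabetically, ignoring any di-/tri- multipliers.
Putting it together: 3-bromo-4-methylhexane.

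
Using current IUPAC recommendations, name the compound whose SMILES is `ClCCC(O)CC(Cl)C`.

1,5-dichlorohexan-3-ol

The longest carbon chain that includes the –OH group has 6 carbons, so the parent hydride is hexane.
The principal characteristic group is an alcohol (–OH), named with the suffix -ol.
Number the chain so that numbering from this end puts the hydroxyl group at C-3 rather than C-4.
With this numbering: the hydroxyl at C-3; chloro groups at C-1 and C-5.
Putting it together: 1,5-dichlorohexan-3-ol.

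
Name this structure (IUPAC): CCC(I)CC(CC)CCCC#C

Counting along the main chain through the multiple bond gives 10 carbons: the parent is decane.
There is one C≡C triple bond, indicated by the ending -yne.
Choose the numbering such that numbering from this end puts the triple bond at C-1 rather than C-9.
With this numbering: the triple bond between C-1 and C-2; an ethyl group at C-6; an iodo group at C-8.
The substituents are ordered alphabetically, ignoring any di-/tri- multipliers.
The name is 6-ethyl-8-iododec-1-yne.

6-ethyl-8-iododec-1-yne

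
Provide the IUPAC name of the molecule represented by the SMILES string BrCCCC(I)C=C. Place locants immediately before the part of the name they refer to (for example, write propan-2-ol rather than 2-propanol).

The longest carbon chain that includes the multiple bond has 6 carbons, so the parent hydride is hexane.
The chain contains a C=C double bond, so the unsaturation ending is -ene.
The numbering direction is chosen so that numbering from this end puts the double bond at C-1 rather than C-5.
This places the double bond between C-1 and C-2; a bromo group at C-6; an iodo group at C-3.
The substituents are ordered alphabetically, ignoring any di-/tri- multipliers.
Putting it together: 6-bromo-3-iodohex-1-ene.

6-bromo-3-iodohex-1-ene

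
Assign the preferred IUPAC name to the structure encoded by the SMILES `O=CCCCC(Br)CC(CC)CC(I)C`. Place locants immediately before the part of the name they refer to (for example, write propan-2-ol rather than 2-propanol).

The longest carbon chain that includes the –CHO group has 10 carbons, so the parent hydride is decane.
The highest-priority functional group is an aldehyde (terminal –CHO), so the name ends in -al.
Choose the numbering such that the aldehyde carbon is C-1 by definition.
That gives a bromo group at C-5; an ethyl group at C-7; an iodo group at C-9.
The substituents are ordered alphabetically, ignoring any di-/tri- multipliers.
The name is 5-bromo-7-ethyl-9-iododecanal.

5-bromo-7-ethyl-9-iododecanal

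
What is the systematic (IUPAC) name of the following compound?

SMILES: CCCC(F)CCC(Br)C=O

2-bromo-5-fluorooctanal

The longest chain bearing the –CHO group is 8 carbons long (octane).
The highest-priority functional group is an aldehyde (terminal –CHO), so the name ends in -al.
Choose the numbering such that the aldehyde carbon is C-1 by definition.
With this numbering: a bromo group at C-2; a fluoro group at C-5.
Prefixes are listed alphabetically: bromo, fluoro.
The name is 2-bromo-5-fluorooctanal.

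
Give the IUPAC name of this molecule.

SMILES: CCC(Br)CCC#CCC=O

7-bromonon-3-ynal

The longest chain bearing the –CHO group and the multiple bond is 9 carbons long (nonane).
The principal characteristic group is an aldehyde (terminal –CHO), named with the suffix -al.
A C≡C triple bond in the chain gives the infix -yne-.
The numbering direction is chosen so that the aldehyde carbon is C-1 by definition.
That gives the triple bond between C-3 and C-4; a bromo group at C-7.
Assembling the pieces gives 7-bromonon-3-ynal.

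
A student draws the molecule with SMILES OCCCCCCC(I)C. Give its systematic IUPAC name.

7-iodooctan-1-ol

Counting along the main chain through the –OH group gives 8 carbons: the parent is octane.
The highest-priority functional group is an alcohol (–OH), so the name ends in -ol.
The numbering direction is chosen so that numbering from this end puts the hydroxyl group at C-1 rather than C-8.
With this numbering: the hydroxyl at C-1; an iodo group at C-7.
Putting it together: 7-iodooctan-1-ol.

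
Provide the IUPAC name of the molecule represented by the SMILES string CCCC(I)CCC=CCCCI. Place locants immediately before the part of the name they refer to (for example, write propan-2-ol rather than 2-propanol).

1,8-diiodoundec-4-ene

Counting along the main chain through the multiple bond gives 11 carbons: the parent is undecane.
A C=C double bond in the chain gives the infix -ene-.
The numbering direction is chosen so that numbering from this end puts the double bond at C-4 rather than C-7.
This places the double bond between C-4 and C-5; iodo groups at C-1 and C-8.
Putting it together: 1,8-diiodoundec-4-ene.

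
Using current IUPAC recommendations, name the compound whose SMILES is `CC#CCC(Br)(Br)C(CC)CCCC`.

5,5-dibromo-6-ethyldec-2-yne

The longest carbon chain that includes the multiple bond has 10 carbons, so the parent hydride is decane.
A C≡C triple bond in the chain gives the infix -yne-.
Number the chain so that numbering from this end puts the triple bond at C-2 rather than C-8.
That gives the triple bond between C-2 and C-3; two bromo groups at C-5; an ethyl group at C-6.
Substituent prefixes are cited in alphabetical order (multiplying prefixes like di-/tri- are ignored for ordering).
Assembling the pieces gives 5,5-dibromo-6-ethyldec-2-yne.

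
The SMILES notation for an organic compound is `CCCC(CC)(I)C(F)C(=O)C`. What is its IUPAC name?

Counting along the main chain through the carbonyl gives 7 carbons: the parent is heptane.
The principal characteristic group is a ketone (C=O on an internal carbon), named with the suffix -one.
Number the chain so that numbering from this end puts the carbonyl group at C-2 rather than C-6.
This places the carbonyl at C-2; an ethyl group at C-4; a fluoro group at C-3; an iodo group at C-4.
The substituents are ordered alphabetically, ignoring any di-/tri- multipliers.
The name is 4-ethyl-3-fluoro-4-iodoheptan-2-one.

4-ethyl-3-fluoro-4-iodoheptan-2-one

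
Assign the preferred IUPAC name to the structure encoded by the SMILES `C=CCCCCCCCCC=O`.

The longest carbon chain that includes the –CHO group and the multiple bond has 11 carbons, so the parent hydride is undecane.
The highest-priority functional group is an aldehyde (terminal –CHO), so the name ends in -al.
A C=C double bond in the chain gives the infix -ene-.
The numbering direction is chosen so that the aldehyde carbon is C-1 by definition.
With this numbering: the double bond between C-10 and C-11.
The name is undec-10-enal.

undec-10-enal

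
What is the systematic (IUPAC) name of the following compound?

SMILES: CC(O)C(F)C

The longest carbon chain that includes the –OH group has 4 carbons, so the parent hydride is butane.
The highest-priority functional group is an alcohol (–OH), so the name ends in -ol.
The numbering direction is chosen so that numbering from this end puts the hydroxyl group at C-2 rather than C-3.
That gives the hydroxyl at C-2; a fluoro group at C-3.
Putting it together: 3-fluorobutan-2-ol.

3-fluorobutan-2-ol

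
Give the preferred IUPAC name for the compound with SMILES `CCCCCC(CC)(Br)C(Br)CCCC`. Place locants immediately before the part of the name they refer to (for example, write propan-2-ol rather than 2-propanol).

5,6-dibromo-6-ethylundecane

The longest continuous carbon chain has 11 atoms, so the parent hydride is undecane.
Number the chain so that the substituent locant set {5,6,6} is lower than {6,6,7} at the first point of difference.
That gives bromo groups at C-5 and C-6; an ethyl group at C-6.
Prefixes are listed alphabetically: bromo, ethyl.
Putting it together: 5,6-dibromo-6-ethylundecane.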